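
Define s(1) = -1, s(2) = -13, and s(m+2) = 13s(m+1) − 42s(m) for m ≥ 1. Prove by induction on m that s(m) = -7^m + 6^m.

Base cases: s(1) = -1 and -7^1 + 6^1 = -1; s(2) = -13 and -7^2 + 6^2 = -13.
Assume s(i) = -7^i + 6^i for all 1 ≤ i ≤ j, where j ≥ 2.
Then s(j+1) = 13s(j) − 42s(j−1) = 13·(-7^j + 6^j) − 42·(-7^{j−1} + 6^{j−1}) = -(13·7 − 42)7^{j−1} + (13·6 − 42)6^{j−1} = -49·7^{j−1} + 36·6^{j−1} = -7^{j+1} + 6^{j+1}.
This completes the inductive step, so s(m) = -7^m + 6^m for all m ≥ 1.

s(m) = -7^m + 6^m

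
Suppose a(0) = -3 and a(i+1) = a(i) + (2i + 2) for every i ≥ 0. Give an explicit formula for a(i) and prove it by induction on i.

Claim: a(i) = i^2 + i − 3.

Base case: a(0) = -3, and 0^2 + 0 − 3 = -3.
Assume a(j) = j^2 + j − 3.
Then a(j+1) = a(j) + (2j + 2) = (j^2 + j − 3) + (2j + 2) = j^2 + 3j − 1,
and (j+1)^2 + (j+1) − 3 = j^2 + 3j − 1.
This completes the inductive step, so a(i) = i^2 + i − 3 for all i ≥ 0.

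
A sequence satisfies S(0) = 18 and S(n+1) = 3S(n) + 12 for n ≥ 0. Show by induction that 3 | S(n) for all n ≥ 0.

Base case: S(0) = 18 = 3·6, so 3 | S(0).
Assume 3 | S(m), so S(m) = 3t for some integer t.
Then S(m+1) = 3S(m) + 12 = 3·(3t) + 12 = 3(3t + 4), so 3 | S(m+1).
By induction, 3 | S(n) for all n ≥ 0.

3 | S(n)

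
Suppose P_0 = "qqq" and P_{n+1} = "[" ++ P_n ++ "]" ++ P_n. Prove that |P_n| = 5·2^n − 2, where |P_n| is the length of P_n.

Base case: |P_0| = 3, and 5·2^0 − 2 = 3.
Assume |P_m| = 5·2^m − 2.
Then |P_{m+1}| = 1 + |P_m| + 1 + |P_m| = 2|P_m| + 2 = 2(5·2^m − 2) + 2 = 5·2^{m+1} − 4 + 2 = 5·2^{m+1} − 2.
By induction, |P_n| = 5·2^n − 2 for all n ≥ 0.

|P_n| = 5·2^n − 2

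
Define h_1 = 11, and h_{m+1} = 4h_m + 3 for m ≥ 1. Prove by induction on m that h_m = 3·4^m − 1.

Base case: h_1 = 11, and 3·4^1 − 1 = 12 − 1 = 11.
Assume h_r = 3·4^r − 1 for some r ≥ 1.
Then h_{r+1} = 4h_r + 3 = 4·(3·4^r − 1) + 3 = 12·4^r − 4 + 3 = 3·4^{r+1} − 1.
So the formula holds for r+1, and by induction h_m = 3·4^m − 1 for all m ≥ 1.

h_m = 3·4^m − 1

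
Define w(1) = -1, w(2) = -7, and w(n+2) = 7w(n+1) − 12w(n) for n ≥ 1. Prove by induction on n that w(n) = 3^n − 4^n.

Base cases: w(1) = -1 and 3^1 − 4^1 = -1; w(2) = -7 and 3^2 − 4^2 = -7.
Assume w(j) = 3^j − 4^j for all 1 ≤ j ≤ r, where r ≥ 2.
Then w(r+1) = 7w(r) − 12w(r−1) = 7·(3^r − 4^r) − 12·(3^{r−1} − 4^{r−1}) = (7·3 − 12)3^{r−1} − (7·4 − 12)4^{r−1} = 9·3^{r−1} − 16·4^{r−1} = 3^{r+1} − 4^{r+1}.
This completes the inductive step, so w(n) = 3^n − 4^n for all n ≥ 1.

w(n) = 3^n − 4^n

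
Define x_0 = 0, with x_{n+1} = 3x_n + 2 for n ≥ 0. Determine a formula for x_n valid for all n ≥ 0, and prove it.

Claim: x_n = 3^n − 1.

Base case: x_0 = 0, and 3^0 − 1 = 1 − 1 = 0.
Assume x_j = 3^j − 1 for some j ≥ 0.
Then x_{j+1} = 3x_j + 2 = 3·(3^j − 1) + 2 = 3^{j+1} − 3 + 2 = 3^{j+1} − 1.
Hence x_n = 3^n − 1 for every n ≥ 0, by induction.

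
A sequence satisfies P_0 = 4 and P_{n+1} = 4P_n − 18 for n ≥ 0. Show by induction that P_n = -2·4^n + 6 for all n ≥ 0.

Base case: P_0 = 4, and -2·4^0 + 6 = -2 + 6 = 4.
Assume P_k = -2·4^k + 6 for some k ≥ 0.
Then P_{k+1} = 4P_k − 18 = 4·(-2·4^k + 6) − 18 = -8·4^k + 24 − 18 = -2·4^{k+1} + 6.
Hence P_n = -2·4^n + 6 for every n ≥ 0, by induction.

P_n = -2·4^n + 6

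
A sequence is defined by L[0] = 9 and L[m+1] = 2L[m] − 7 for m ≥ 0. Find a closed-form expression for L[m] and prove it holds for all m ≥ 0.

Claim: L[m] = 2^{m+1} + 7.

Base case: L[0] = 9, and 2^{0+1} + 7 = 2 + 7 = 9.
Assume L[r] = 2^{r+1} + 7 for some r ≥ 0.
Then L[r+1] = 2L[r] − 7 = 2·(2^{r+1} + 7) − 7 = 2^{r+2} + 14 − 7 = 2^{r+2} + 7.
By induction, L[m] = 2^{m+1} + 7 for all m ≥ 0.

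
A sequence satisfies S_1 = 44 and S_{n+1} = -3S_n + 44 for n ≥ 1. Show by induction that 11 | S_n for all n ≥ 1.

Base case: S_1 = 44 = 11·4, so 11 | S_1.
Assume 11 | S_m, so S_m = 11t for some integer t.
Then S_{m+1} = -3S_m + 44 = -3·(11t) + 44 = 11(-3t + 4), so 11 | S_{m+1}.
Hence 11 | S_n for every n ≥ 1, by induction.

11 | S_n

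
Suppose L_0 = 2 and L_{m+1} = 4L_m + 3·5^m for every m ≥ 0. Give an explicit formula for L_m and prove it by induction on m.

Claim: L_m = -4^m + 3·5^m.

Base case: L_0 = 2, and -4^0 + 3·5^0 = -1 + 3 = 2.
Assume L_k = -4^k + 3·5^k for some k ≥ 0.
Then L_{k+1} = 4L_k + 3·5^k = 4·(-4^k + 3·5^k) + 3·5^k = -4^{k+1} + 12·5^k + 3·5^k = -4^{k+1} + 15·5^k = -4^{k+1} + 3·5^{k+1}.
By induction, L_m = -4^m + 3·5^m for all m ≥ 0.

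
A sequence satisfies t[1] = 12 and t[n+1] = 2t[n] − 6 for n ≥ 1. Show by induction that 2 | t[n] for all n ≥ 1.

Base case: t[1] = 12 = 2·6, so 2 | t[1].
Assume 2 | t[r], so t[r] = 2s for some integer s.
Then t[r+1] = 2t[r] − 6 = 2·(2s) − 6 = 2(2s − 3), so 2 | t[r+1].
By induction, 2 | t[n] for all n ≥ 1.

2 | t[n]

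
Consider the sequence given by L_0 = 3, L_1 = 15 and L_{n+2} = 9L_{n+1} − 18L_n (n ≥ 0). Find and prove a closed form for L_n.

Claim: L_n = 3^n + 2·6^n.

Base cases: L_0 = 3 and 3^0 + 2·6^0 = 3; L_1 = 15 and 3^1 + 2·6^1 = 15.
Assume L_i = 3^i + 2·6^i for all 0 ≤ i ≤ j, where j ≥ 1.
Then L_{j+1} = 9L_j − 18L_{j−1} = 9·(3^j + 2·6^j) − 18·(3^{j−1} + 2·6^{j−1}) = (9·3 − 18)3^{j−1} + 2·(9·6 − 18)6^{j−1} = 9·3^{j−1} + 72·6^{j−1} = 3^{j+1} + 2·6^{j+1}.
Hence L_n = 3^n + 2·6^n for every n ≥ 0, by strong induction.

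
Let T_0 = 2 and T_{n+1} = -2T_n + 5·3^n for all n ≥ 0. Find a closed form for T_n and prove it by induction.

Claim: T_n = (-2)^n + 3^n.

Base case: T_0 = 2, and (-2)^0 + 3^0 = 1 + 1 = 2.
Assume T_m = (-2)^m + 3^m for some m ≥ 0.
Then T_{m+1} = -2T_m + 5·3^m = -2·((-2)^m + 3^m) + 5·3^m = (-2)^{m+1} − 2·3^m + 5·3^m = (-2)^{m+1} + 3·3^m = (-2)^{m+1} + 3^{m+1}.
So the formula holds for m+1, and by induction T_n = (-2)^n + 3^n for all n ≥ 0.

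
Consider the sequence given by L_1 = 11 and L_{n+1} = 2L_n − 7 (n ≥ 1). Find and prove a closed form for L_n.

Claim: L_n = 2^{n+1} + 7.

Base case: L_1 = 11, and 2^{1+1} + 7 = 4 + 7 = 11.
Assume L_m = 2^{m+1} + 7 for some m ≥ 1.
Then L_{m+1} = 2L_m − 7 = 2·(2^{m+1} + 7) − 7 = 2^{m+2} + 14 − 7 = 2^{m+2} + 7.
So the formula holds for m+1, and by induction L_n = 2^{n+1} + 7 for all n ≥ 1.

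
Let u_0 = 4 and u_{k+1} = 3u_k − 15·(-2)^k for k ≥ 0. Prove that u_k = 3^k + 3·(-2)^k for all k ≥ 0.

Base case: u_0 = 4, and 3^0 + 3·(-2)^0 = 1 + 3 = 4.
Assume u_r = 3^r + 3·(-2)^r for some r ≥ 0.
Then u_{r+1} = 3u_r − 15·(-2)^r = 3·(3^r + 3·(-2)^r) − 15·(-2)^r = 3^{r+1} + 9·(-2)^r − 15·(-2)^r = 3^{r+1} − 6·(-2)^r = 3^{r+1} + 3·(-2)^{r+1}.
So the formula holds for r+1, and by induction u_k = 3^k + 3·(-2)^k for all k ≥ 0.

u_k = 3^k + 3·(-2)^k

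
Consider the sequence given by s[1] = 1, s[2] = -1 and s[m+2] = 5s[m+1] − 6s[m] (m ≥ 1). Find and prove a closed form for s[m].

Claim: s[m] = 2·2^m − 3^m.

Base cases: s[1] = 1 and 2·2^1 − 3^1 = 1; s[2] = -1 and 2·2^2 − 3^2 = -1.
Assume s[i] = 2·2^i − 3^i for all 1 ≤ i ≤ j, where j ≥ 2.
Then s[j+1] = 5s[j] − 6s[j−1] = 5·(2·2^j − 3^j) − 6·(2·2^{j−1} − 3^{j−1}) = 2·(5·2 − 6)2^{j−1} − (5·3 − 6)3^{j−1} = 8·2^{j−1} − 9·3^{j−1} = 2·2^{j+1} − 3^{j+1}.
So the formula holds for j+1, and by strong induction s[m] = 2·2^m − 3^m for all m ≥ 1.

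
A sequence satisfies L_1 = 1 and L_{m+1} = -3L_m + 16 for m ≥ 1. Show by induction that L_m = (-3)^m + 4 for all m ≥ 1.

Base case: L_1 = 1, and (-3)^1 + 4 = -3 + 4 = 1.
Assume L_k = (-3)^k + 4 for some k ≥ 1.
Then L_{k+1} = -3L_k + 16 = -3·((-3)^k + 4) + 16 = -3·(-3)^k − 12 + 16 = (-3)^{k+1} + 4.
By induction, L_m = (-3)^m + 4 for all m ≥ 1.

L_m = (-3)^m + 4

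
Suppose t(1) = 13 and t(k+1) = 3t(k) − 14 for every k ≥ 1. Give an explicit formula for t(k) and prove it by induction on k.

Claim: t(k) = 2·3^k + 7.

Base case: t(1) = 13, and 2·3^1 + 7 = 6 + 7 = 13.
Assume t(r) = 2·3^r + 7 for some r ≥ 1.
Then t(r+1) = 3t(r) − 14 = 3·(2·3^r + 7) − 14 = 6·3^r + 21 − 14 = 2·3^{r+1} + 7.
Hence t(k) = 2·3^k + 7 for every k ≥ 1, by induction.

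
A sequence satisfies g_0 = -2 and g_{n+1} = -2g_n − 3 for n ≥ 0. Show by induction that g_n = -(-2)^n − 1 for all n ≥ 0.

Base case: g_0 = -2, and -(-2)^0 − 1 = -1 − 1 = -2.
Assume g_k = -(-2)^k − 1 for some k ≥ 0.
Then g_{k+1} = -2g_k − 3 = -2·(-(-2)^k − 1) − 3 = 2·(-2)^k + 2 − 3 = -(-2)^{k+1} − 1.
This completes the inductive step, so g_n = -(-2)^n − 1 for all n ≥ 0.

g_n = -(-2)^n − 1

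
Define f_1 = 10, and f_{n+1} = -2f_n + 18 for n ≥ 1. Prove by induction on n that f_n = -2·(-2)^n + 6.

Base case: f_1 = 10, and -2·(-2)^1 + 6 = 4 + 6 = 10.
Assume f_r = -2·(-2)^r + 6 for some r ≥ 1.
Then f_{r+1} = -2f_r + 18 = -2·(-2·(-2)^r + 6) + 18 = 4·(-2)^r − 12 + 18 = -2·(-2)^{r+1} + 6.
This completes the inductive step, so f_n = -2·(-2)^n + 6 for all n ≥ 1.

f_n = -2·(-2)^n + 6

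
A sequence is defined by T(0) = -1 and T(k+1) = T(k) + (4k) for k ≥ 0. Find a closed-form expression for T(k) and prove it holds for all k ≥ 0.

Claim: T(k) = 2k^2 − 2k − 1.

Base case: T(0) = -1, and 2·0^2 − 2·0 − 1 = -1.
Assume T(j) = 2j^2 − 2j − 1.
Then T(j+1) = T(j) + (4j) = (2j^2 − 2j − 1) + (4j) = 2j^2 + 2j − 1,
and 2·(j+1)^2 − 2·(j+1) − 1 = 2j^2 + 2j − 1.
By induction, T(k) = 2k^2 − 2k − 1 for all k ≥ 0.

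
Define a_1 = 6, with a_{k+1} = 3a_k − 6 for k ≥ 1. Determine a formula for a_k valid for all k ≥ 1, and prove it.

Claim: a_k = 3^k + 3.

Base case: a_1 = 6, and 3^1 + 3 = 3 + 3 = 6.
Assume a_r = 3^r + 3 for some r ≥ 1.
Then a_{r+1} = 3a_r − 6 = 3·(3^r + 3) − 6 = 3^{r+1} + 9 − 6 = 3^{r+1} + 3.
So the formula holds for r+1, and by induction a_k = 3^k + 3 for all k ≥ 1.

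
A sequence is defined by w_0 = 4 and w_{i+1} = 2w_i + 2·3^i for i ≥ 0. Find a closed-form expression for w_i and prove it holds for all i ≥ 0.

Claim: w_i = 2·2^i + 2·3^i.

Base case: w_0 = 4, and 2·2^0 + 2·3^0 = 2 + 2 = 4.
Assume w_k = 2·2^k + 2·3^k for some k ≥ 0.
Then w_{k+1} = 2w_k + 2·3^k = 2·(2·2^k + 2·3^k) + 2·3^k = 2·2^{k+1} + 4·3^k + 2·3^k = 2·2^{k+1} + 6·3^k = 2·2^{k+1} + 2·3^{k+1}.
So the formula holds for k+1, and by induction w_i = 2·2^i + 2·3^i for all i ≥ 0.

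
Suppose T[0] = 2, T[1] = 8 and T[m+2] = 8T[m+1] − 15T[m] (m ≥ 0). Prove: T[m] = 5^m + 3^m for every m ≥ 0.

Base cases: T[0] = 2 and 5^0 + 3^0 = 2; T[1] = 8 and 5^1 + 3^1 = 8.
Assume T[j] = 5^j + 3^j for all 0 ≤ j ≤ r, where r ≥ 1.
Then T[r+1] = 8T[r] − 15T[r−1] = 8·(5^r + 3^r) − 15·(5^{r−1} + 3^{r−1}) = (8·5 − 15)5^{r−1} + (8·3 − 15)3^{r−1} = 25·5^{r−1} + 9·3^{r−1} = 5^{r+1} + 3^{r+1}.
This completes the inductive step, so T[m] = 5^m + 3^m for all m ≥ 0.

T[m] = 5^m + 3^m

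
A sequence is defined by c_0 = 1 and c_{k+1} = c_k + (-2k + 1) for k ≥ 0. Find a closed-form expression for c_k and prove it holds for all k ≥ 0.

Claim: c_k = -k^2 + 2k + 1.

Base case: c_0 = 1, and -0^2 + 2·0 + 1 = 1.
Assume c_j = -j^2 + 2j + 1.
Then c_{j+1} = c_j + (-2j + 1) = (-j^2 + 2j + 1) + (-2j + 1) = -j^2 + 2,
and -(j+1)^2 + 2·(j+1) + 1 = -j^2 + 2.
This completes the inductive step, so c_k = -k^2 + 2k + 1 for all k ≥ 0.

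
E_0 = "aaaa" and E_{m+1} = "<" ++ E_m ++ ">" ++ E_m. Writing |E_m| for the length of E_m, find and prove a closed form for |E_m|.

Claim: |E_m| = 6·2^m − 2.

Base case: |E_0| = 4, and 6·2^0 − 2 = 4.
Assume |E_j| = 6·2^j − 2.
Then |E_{j+1}| = 1 + |E_j| + 1 + |E_j| = 2|E_j| + 2 = 2(6·2^j − 2) + 2 = 6·2^{j+1} − 4 + 2 = 6·2^{j+1} − 2.
By induction, |E_m| = 6·2^m − 2 for all m ≥ 0.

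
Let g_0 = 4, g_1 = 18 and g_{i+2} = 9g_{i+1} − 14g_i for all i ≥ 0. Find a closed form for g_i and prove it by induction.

Claim: g_i = 2·2^i + 2·7^i.

Base cases: g_0 = 4 and 2·2^0 + 2·7^0 = 4; g_1 = 18 and 2·2^1 + 2·7^1 = 18.
Assume g_j = 2·2^j + 2·7^j for all 0 ≤ j ≤ r, where r ≥ 1.
Then g_{r+1} = 9g_r − 14g_{r−1} = 9·(2·2^r + 2·7^r) − 14·(2·2^{r−1} + 2·7^{r−1}) = 2·(9·2 − 14)2^{r−1} + 2·(9·7 − 14)7^{r−1} = 8·2^{r−1} + 98·7^{r−1} = 2·2^{r+1} + 2·7^{r+1}.
So the formula holds for r+1, and by strong induction g_i = 2·2^i + 2·7^i for all i ≥ 0.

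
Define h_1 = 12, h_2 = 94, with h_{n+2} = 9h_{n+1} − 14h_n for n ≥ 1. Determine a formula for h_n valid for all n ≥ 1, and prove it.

Claim: h_n = -2^n + 2·7^n.

Base cases: h_1 = 12 and -2^1 + 2·7^1 = 12; h_2 = 94 and -2^2 + 2·7^2 = 94.
Assume h_j = -2^j + 2·7^j for all 1 ≤ j ≤ m, where m ≥ 2.
Then h_{m+1} = 9h_m − 14h_{m−1} = 9·(-2^m + 2·7^m) − 14·(-2^{m−1} + 2·7^{m−1}) = -(9·2 − 14)2^{m−1} + 2·(9·7 − 14)7^{m−1} = -4·2^{m−1} + 98·7^{m−1} = -2^{m+1} + 2·7^{m+1}.
By strong induction, h_n = -2^n + 2·7^n for all n ≥ 1.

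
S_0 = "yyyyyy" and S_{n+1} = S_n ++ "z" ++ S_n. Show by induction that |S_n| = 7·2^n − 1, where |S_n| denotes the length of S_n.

Base case: |S_0| = 6, and 7·2^0 − 1 = 6.
Assume |S_k| = 7·2^k − 1.
Then |S_{k+1}| = |S_k| + 1 + |S_k| = 2|S_k| + 1 = 2(7·2^k − 1) + 1 = 7·2^{k+1} − 2 + 1 = 7·2^{k+1} − 1.
So the formula holds for k+1, and by induction |S_n| = 7·2^n − 1 for all n ≥ 0.

|S_n| = 7·2^n − 1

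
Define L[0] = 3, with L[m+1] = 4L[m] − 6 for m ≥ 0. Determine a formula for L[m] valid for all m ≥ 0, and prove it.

Claim: L[m] = 4^m + 2.

Base case: L[0] = 3, and 4^0 + 2 = 1 + 2 = 3.
Assume L[j] = 4^j + 2 for some j ≥ 0.
Then L[j+1] = 4L[j] − 6 = 4·(4^j + 2) − 6 = 4^{j+1} + 8 − 6 = 4^{j+1} + 2.
This completes the inductive step, so L[m] = 4^m + 2 for all m ≥ 0.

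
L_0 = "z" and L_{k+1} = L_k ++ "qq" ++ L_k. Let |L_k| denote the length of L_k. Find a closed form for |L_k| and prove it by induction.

Claim: |L_k| = 3·2^k − 2.

Base case: |L_0| = 1, and 3·2^0 − 2 = 1.
Assume |L_m| = 3·2^m − 2.
Then |L_{m+1}| = |L_m| + 2 + |L_m| = 2|L_m| + 2 = 2(3·2^m − 2) + 2 = 3·2^{m+1} − 4 + 2 = 3·2^{m+1} − 2.
Hence |L_k| = 3·2^k − 2 for every k ≥ 0, by induction.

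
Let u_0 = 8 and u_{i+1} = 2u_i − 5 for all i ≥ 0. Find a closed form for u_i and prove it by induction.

Claim: u_i = 3·2^i + 5.

Base case: u_0 = 8, and 3·2^0 + 5 = 3 + 5 = 8.
Assume u_k = 3·2^k + 5 for some k ≥ 0.
Then u_{k+1} = 2u_k − 5 = 2·(3·2^k + 5) − 5 = 6·2^k + 10 − 5 = 3·2^{k+1} + 5.
By induction, u_i = 3·2^i + 5 for all i ≥ 0.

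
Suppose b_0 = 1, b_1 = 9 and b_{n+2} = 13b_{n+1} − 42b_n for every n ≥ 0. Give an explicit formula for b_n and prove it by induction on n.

Claim: b_n = 3·7^n − 2·6^n.

Base cases: b_0 = 1 and 3·7^0 − 2·6^0 = 1; b_1 = 9 and 3·7^1 − 2·6^1 = 9.
Assume b_i = 3·7^i − 2·6^i for all 0 ≤ i ≤ j, where j ≥ 1.
Then b_{j+1} = 13b_j − 42b_{j−1} = 13·(3·7^j − 2·6^j) − 42·(3·7^{j−1} − 2·6^{j−1}) = 3·(13·7 − 42)7^{j−1} − 2·(13·6 − 42)6^{j−1} = 147·7^{j−1} − 72·6^{j−1} = 3·7^{j+1} − 2·6^{j+1}.
Hence b_n = 3·7^n − 2·6^n for every n ≥ 0, by strong induction.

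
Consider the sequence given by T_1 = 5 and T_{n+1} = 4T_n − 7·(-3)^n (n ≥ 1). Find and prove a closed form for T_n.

Claim: T_n = 2·4^n + (-3)^n.

Base case: T_1 = 5, and 2·4^1 + (-3)^1 = 8 − 3 = 5.
Assume T_r = 2·4^r + (-3)^r for some r ≥ 1.
Then T_{r+1} = 4T_r − 7·(-3)^r = 4·(2·4^r + (-3)^r) − 7·(-3)^r = 2·4^{r+1} + 4·(-3)^r − 7·(-3)^r = 2·4^{r+1} − 3·(-3)^r = 2·4^{r+1} + (-3)^{r+1}.
So the formula holds for r+1, and by induction T_n = 2·4^n + (-3)^n for all n ≥ 1.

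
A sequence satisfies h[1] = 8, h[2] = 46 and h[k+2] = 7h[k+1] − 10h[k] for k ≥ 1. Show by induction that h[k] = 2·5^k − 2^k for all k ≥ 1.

Base cases: h[1] = 8 and 2·5^1 − 2^1 = 8; h[2] = 46 and 2·5^2 − 2^2 = 46.
Assume h[j] = 2·5^j − 2^j for all 1 ≤ j ≤ r, where r ≥ 2.
Then h[r+1] = 7h[r] − 10h[r−1] = 7·(2·5^r − 2^r) − 10·(2·5^{r−1} − 2^{r−1}) = 2·(7·5 − 10)5^{r−1} − (7·2 − 10)2^{r−1} = 50·5^{r−1} − 4·2^{r−1} = 2·5^{r+1} − 2^{r+1}.
Hence h[k] = 2·5^k − 2^k for every k ≥ 1, by strong induction.

h[k] = 2·5^k − 2^k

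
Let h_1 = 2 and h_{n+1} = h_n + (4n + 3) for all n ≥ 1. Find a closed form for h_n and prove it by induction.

Claim: h_n = 2n^2 + n − 1.

Base case: h_1 = 2, and 2·1^2 + 1 − 1 = 2.
Assume h_r = 2r^2 + r − 1.
Then h_{r+1} = h_r + (4r + 3) = (2r^2 + r − 1) + (4r + 3) = 2r^2 + 5r + 2,
and 2·(r+1)^2 + (r+1) − 1 = 2r^2 + 5r + 2.
Hence h_n = 2n^2 + n − 1 for every n ≥ 1, by induction.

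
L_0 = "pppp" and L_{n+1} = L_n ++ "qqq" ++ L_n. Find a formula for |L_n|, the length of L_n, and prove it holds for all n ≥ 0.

Claim: |L_n| = 7·2^n − 3.

Base case: |L_0| = 4, and 7·2^0 − 3 = 4.
Assume |L_k| = 7·2^k − 3.
Then |L_{k+1}| = |L_k| + 3 + |L_k| = 2|L_k| + 3 = 2(7·2^k − 3) + 3 = 7·2^{k+1} − 6 + 3 = 7·2^{k+1} − 3.
This completes the inductive step, so |L_n| = 7·2^n − 3 for all n ≥ 0.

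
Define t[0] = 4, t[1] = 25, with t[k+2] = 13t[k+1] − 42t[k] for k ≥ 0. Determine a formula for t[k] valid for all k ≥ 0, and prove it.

Claim: t[k] = 3·6^k + 7^k.

Base cases: t[0] = 4 and 3·6^0 + 7^0 = 4; t[1] = 25 and 3·6^1 + 7^1 = 25.
Assume t[i] = 3·6^i + 7^i for all 0 ≤ i ≤ j, where j ≥ 1.
Then t[j+1] = 13t[j] − 42t[j−1] = 13·(3·6^j + 7^j) − 42·(3·6^{j−1} + 7^{j−1}) = 3·(13·6 − 42)6^{j−1} + (13·7 − 42)7^{j−1} = 108·6^{j−1} + 49·7^{j−1} = 3·6^{j+1} + 7^{j+1}.
By strong induction, t[k] = 3·6^k + 7^k for all k ≥ 0.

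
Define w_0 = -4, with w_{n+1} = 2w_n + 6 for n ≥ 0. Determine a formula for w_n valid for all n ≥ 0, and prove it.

Claim: w_n = 2^{n+1} − 6.

Base case: w_0 = -4, and 2^{0+1} − 6 = 2 − 6 = -4.
Assume w_k = 2^{k+1} − 6 for some k ≥ 0.
Then w_{k+1} = 2w_k + 6 = 2·(2^{k+1} − 6) + 6 = 2^{k+2} − 12 + 6 = 2^{k+2} − 6.
This completes the inductive step, so w_n = 2^{n+1} − 6 for all n ≥ 0.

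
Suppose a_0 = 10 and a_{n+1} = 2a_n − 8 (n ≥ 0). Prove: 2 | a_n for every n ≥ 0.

Base case: a_0 = 10 = 2·5, so 2 | a_0.
Assume 2 | a_j, so a_j = 2t for some integer t.
Then a_{j+1} = 2a_j − 8 = 2·(2t) − 8 = 2(2t − 4), so 2 | a_{j+1}.
By induction, 2 | a_n for all n ≥ 0.

2 | a_n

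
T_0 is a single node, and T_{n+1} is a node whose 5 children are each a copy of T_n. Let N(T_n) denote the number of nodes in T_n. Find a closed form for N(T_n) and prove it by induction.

Claim: N(T_n) = (5^{n+1} − 1)/4.

Base case: N(T_0) = 1, and (5^{0+1} − 1)/4 = 1.
Assume N(T_r) = (5^{r+1} − 1)/4.
Then N(T_{r+1}) = 1 + 5N(T_r) = 1 + 5·(5^{r+1} − 1)/4 = 1 + (5^{r+2} − 5)/4 = (4 + 5^{r+2} − 5)/4 = (5^{r+2} − 1)/4.
This completes the inductive step, so N(T_n) = (5^{n+1} − 1)/4 for all n ≥ 0.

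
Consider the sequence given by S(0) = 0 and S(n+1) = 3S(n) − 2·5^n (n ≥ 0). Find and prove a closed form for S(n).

Claim: S(n) = 3^n − 5^n.

Base case: S(0) = 0, and 3^0 − 5^0 = 1 − 1 = 0.
Assume S(m) = 3^m − 5^m for some m ≥ 0.
Then S(m+1) = 3S(m) − 2·5^m = 3·(3^m − 5^m) − 2·5^m = 3^{m+1} − 3·5^m − 2·5^m = 3^{m+1} − 5·5^m = 3^{m+1} − 5^{m+1}.
So the formula holds for m+1, and by induction S(n) = 3^n − 5^n for all n ≥ 0.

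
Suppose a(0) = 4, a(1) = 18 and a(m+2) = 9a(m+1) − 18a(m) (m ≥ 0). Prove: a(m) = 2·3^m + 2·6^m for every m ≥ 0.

Base cases: a(0) = 4 and 2·3^0 + 2·6^0 = 4; a(1) = 18 and 2·3^1 + 2·6^1 = 18.
Assume a(j) = 2·3^j + 2·6^j for all 0 ≤ j ≤ k, where k ≥ 1.
Then a(k+1) = 9a(k) − 18a(k−1) = 9·(2·3^k + 2·6^k) − 18·(2·3^{k−1} + 2·6^{k−1}) = 2·(9·3 − 18)3^{k−1} + 2·(9·6 − 18)6^{k−1} = 18·3^{k−1} + 72·6^{k−1} = 2·3^{k+1} + 2·6^{k+1}.
This completes the inductive step, so a(m) = 2·3^m + 2·6^m for all m ≥ 0.

a(m) = 2·3^m + 2·6^m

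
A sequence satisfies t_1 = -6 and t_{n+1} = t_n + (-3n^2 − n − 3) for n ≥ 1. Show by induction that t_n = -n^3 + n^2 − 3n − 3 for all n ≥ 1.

Base case: t_1 = -6, and -1^3 + 1^2 − 3·1 − 3 = -6.
Assume t_r = -r^3 + r^2 − 3r − 3.
Then t_{r+1} = t_r + (-3r^2 − r − 3) = (-r^3 + r^2 − 3r − 3) + (-3r^2 − r − 3) = -r^3 − 2r^2 − 4r − 6,
and -(r+1)^3 + (r+1)^2 − 3·(r+1) − 3 = -r^3 − 2r^2 − 4r − 6.
This completes the inductive step, so t_n = -n^3 + n^2 − 3n − 3 for all n ≥ 1.

t_n = -n^3 + n^2 − 3n − 3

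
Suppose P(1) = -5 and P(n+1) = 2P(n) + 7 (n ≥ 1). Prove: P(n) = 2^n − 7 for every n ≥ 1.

Base case: P(1) = -5, and 2^1 − 7 = 2 − 7 = -5.
Assume P(r) = 2^r − 7 for some r ≥ 1.
Then P(r+1) = 2P(r) + 7 = 2·(2^r − 7) + 7 = 2^{r+1} − 14 + 7 = 2^{r+1} − 7.
This completes the inductive step, so P(n) = 2^n − 7 for all n ≥ 1.

P(n) = 2^n − 7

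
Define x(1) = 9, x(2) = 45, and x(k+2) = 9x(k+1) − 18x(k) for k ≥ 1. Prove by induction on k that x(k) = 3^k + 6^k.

Base cases: x(1) = 9 and 3^1 + 6^1 = 9; x(2) = 45 and 3^2 + 6^2 = 45.
Assume x(j) = 3^j + 6^j for all 1 ≤ j ≤ r, where r ≥ 2.
Then x(r+1) = 9x(r) − 18x(r−1) = 9·(3^r + 6^r) − 18·(3^{r−1} + 6^{r−1}) = (9·3 − 18)3^{r−1} + (9·6 − 18)6^{r−1} = 9·3^{r−1} + 36·6^{r−1} = 3^{r+1} + 6^{r+1}.
This completes the inductive step, so x(k) = 3^k + 6^k for all k ≥ 1.

x(k) = 3^k + 6^k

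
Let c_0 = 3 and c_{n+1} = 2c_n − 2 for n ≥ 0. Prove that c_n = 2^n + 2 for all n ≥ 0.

Base case: c_0 = 3, and 2^0 + 2 = 1 + 2 = 3.
Assume c_m = 2^m + 2 for some m ≥ 0.
Then c_{m+1} = 2c_m − 2 = 2·(2^m + 2) − 2 = 2^{m+1} + 4 − 2 = 2^{m+1} + 2.
So the formula holds for m+1, and by induction c_n = 2^n + 2 for all n ≥ 0.

c_n = 2^n + 2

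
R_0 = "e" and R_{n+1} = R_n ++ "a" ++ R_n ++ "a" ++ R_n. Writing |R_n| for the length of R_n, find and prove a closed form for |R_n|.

Claim: |R_n| = 2·3^n − 1.

Base case: |R_0| = 1, and 2·3^0 − 1 = 1.
Assume |R_m| = 2·3^m − 1.
Then |R_{m+1}| = 3|R_m| + 2 = 3(2·3^m − 1) + 2 = 2·3^{m+1} − 3 + 2 = 2·3^{m+1} − 1.
This completes the inductive step, so |R_n| = 2·3^n − 1 for all n ≥ 0.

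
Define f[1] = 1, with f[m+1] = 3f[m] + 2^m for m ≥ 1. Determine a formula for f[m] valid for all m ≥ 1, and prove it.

Claim: f[m] = 3^m − 2^m.

Base case: f[1] = 1, and 3^1 − 2^1 = 3 − 2 = 1.
Assume f[r] = 3^r − 2^r for some r ≥ 1.
Then f[r+1] = 3f[r] + 2^r = 3·(3^r − 2^r) + 2^r = 3^{r+1} − 3·2^r + 2^r = 3^{r+1} − 2·2^r = 3^{r+1} − 2^{r+1}.
So the formula holds for r+1, and by induction f[m] = 3^m − 2^m for all m ≥ 1.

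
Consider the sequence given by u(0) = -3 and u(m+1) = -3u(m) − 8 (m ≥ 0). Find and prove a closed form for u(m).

Claim: u(m) = -(-3)^m − 2.

Base case: u(0) = -3, and -(-3)^0 − 2 = -1 − 2 = -3.
Assume u(k) = -(-3)^k − 2 for some k ≥ 0.
Then u(k+1) = -3u(k) − 8 = -3·(-(-3)^k − 2) − 8 = 3·(-3)^k + 6 − 8 = -(-3)^{k+1} − 2.
So the formula holds for k+1, and by induction u(m) = -(-3)^m − 2 for all m ≥ 0.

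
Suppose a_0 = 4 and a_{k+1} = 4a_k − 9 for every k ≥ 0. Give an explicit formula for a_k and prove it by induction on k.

Claim: a_k = 4^k + 3.

Base case: a_0 = 4, and 4^0 + 3 = 1 + 3 = 4.
Assume a_r = 4^r + 3 for some r ≥ 0.
Then a_{r+1} = 4a_r − 9 = 4·(4^r + 3) − 9 = 4^{r+1} + 12 − 9 = 4^{r+1} + 3.
By induction, a_k = 4^k + 3 for all k ≥ 0.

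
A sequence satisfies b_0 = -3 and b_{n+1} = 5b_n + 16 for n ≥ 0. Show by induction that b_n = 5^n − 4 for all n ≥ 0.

Base case: b_0 = -3, and 5^0 − 4 = 1 − 4 = -3.
Assume b_m = 5^m − 4 for some m ≥ 0.
Then b_{m+1} = 5b_m + 16 = 5·(5^m − 4) + 16 = 5^{m+1} − 20 + 16 = 5^{m+1} − 4.
Hence b_n = 5^n − 4 for every n ≥ 0, by induction.

b_n = 5^n − 4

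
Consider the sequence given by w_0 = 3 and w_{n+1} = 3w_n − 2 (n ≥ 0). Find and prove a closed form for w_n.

Claim: w_n = 2·3^n + 1.

Base case: w_0 = 3, and 2·3^0 + 1 = 2 + 1 = 3.
Assume w_r = 2·3^r + 1 for some r ≥ 0.
Then w_{r+1} = 3w_r − 2 = 3·(2·3^r + 1) − 2 = 6·3^r + 3 − 2 = 2·3^{r+1} + 1.
This completes the inductive step, so w_n = 2·3^n + 1 for all n ≥ 0.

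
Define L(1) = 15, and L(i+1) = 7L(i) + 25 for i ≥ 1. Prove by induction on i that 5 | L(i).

Base case: L(1) = 15 = 5·3, so 5 | L(1).
Assume 5 | L(k), so L(k) = 5t for some integer t.
Then L(k+1) = 7L(k) + 25 = 7·(5t) + 25 = 5(7t + 5), so 5 | L(k+1).
Hence 5 | L(i) for every i ≥ 1, by induction.

5 | L(i)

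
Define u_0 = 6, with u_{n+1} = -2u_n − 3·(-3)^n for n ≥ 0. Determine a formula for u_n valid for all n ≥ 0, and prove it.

Claim: u_n = 3·(-2)^n + 3·(-3)^n.

Base case: u_0 = 6, and 3·(-2)^0 + 3·(-3)^0 = 3 + 3 = 6.
Assume u_r = 3·(-2)^r + 3·(-3)^r for some r ≥ 0.
Then u_{r+1} = -2u_r − 3·(-3)^r = -2·(3·(-2)^r + 3·(-3)^r) − 3·(-3)^r = 3·(-2)^{r+1} − 6·(-3)^r − 3·(-3)^r = 3·(-2)^{r+1} − 9·(-3)^r = 3·(-2)^{r+1} + 3·(-3)^{r+1}.
By induction, u_n = 3·(-2)^n + 3·(-3)^n for all n ≥ 0.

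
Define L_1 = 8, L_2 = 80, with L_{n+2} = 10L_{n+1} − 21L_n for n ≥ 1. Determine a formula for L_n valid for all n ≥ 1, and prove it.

Claim: L_n = 2·7^n − 2·3^n.

Base cases: L_1 = 8 and 2·7^1 − 2·3^1 = 8; L_2 = 80 and 2·7^2 − 2·3^2 = 80.
Assume L_j = 2·7^j − 2·3^j for all 1 ≤ j ≤ m, where m ≥ 2.
Then L_{m+1} = 10L_m − 21L_{m−1} = 10·(2·7^m − 2·3^m) − 21·(2·7^{m−1} − 2·3^{m−1}) = 2·(10·7 − 21)7^{m−1} − 2·(10·3 − 21)3^{m−1} = 98·7^{m−1} − 18·3^{m−1} = 2·7^{m+1} − 2·3^{m+1}.
This completes the inductive step, so L_n = 2·7^n − 2·3^n for all n ≥ 1.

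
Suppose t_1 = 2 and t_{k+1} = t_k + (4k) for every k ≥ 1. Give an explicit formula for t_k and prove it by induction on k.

Claim: t_k = 2k^2 − 2k + 2.

Base case: t_1 = 2, and 2·1^2 − 2·1 + 2 = 2.
Assume t_j = 2j^2 − 2j + 2.
Then t_{j+1} = t_j + (4j) = (2j^2 − 2j + 2) + (4j) = 2j^2 + 2j + 2,
and 2·(j+1)^2 − 2·(j+1) + 2 = 2j^2 + 2j + 2.
Hence t_k = 2k^2 − 2k + 2 for every k ≥ 1, by induction.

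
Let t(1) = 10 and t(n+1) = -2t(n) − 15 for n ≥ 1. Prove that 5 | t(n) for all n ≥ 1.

Base case: t(1) = 10 = 5·2, so 5 | t(1).
Assume 5 | t(r), so t(r) = 5s for some integer s.
Then t(r+1) = -2t(r) − 15 = -2·(5s) − 15 = 5(-2s − 3), so 5 | t(r+1).
By induction, 5 | t(n) for all n ≥ 1.

5 | t(n)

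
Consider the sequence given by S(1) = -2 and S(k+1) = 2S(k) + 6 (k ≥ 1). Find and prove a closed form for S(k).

Claim: S(k) = 2^{k+1} − 6.

Base case: S(1) = -2, and 2^{1+1} − 6 = 4 − 6 = -2.
Assume S(r) = 2^{r+1} − 6 for some r ≥ 1.
Then S(r+1) = 2S(r) + 6 = 2·(2^{r+1} − 6) + 6 = 2^{r+2} − 12 + 6 = 2^{r+2} − 6.
Hence S(k) = 2^{k+1} − 6 for every k ≥ 1, by induction.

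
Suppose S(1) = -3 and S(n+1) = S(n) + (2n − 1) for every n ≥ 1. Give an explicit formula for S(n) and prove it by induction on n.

Claim: S(n) = n^2 − 2n − 2.

Base case: S(1) = -3, and 1^2 − 2·1 − 2 = -3.
Assume S(j) = j^2 − 2j − 2.
Then S(j+1) = S(j) + (2j − 1) = (j^2 − 2j − 2) + (2j − 1) = j^2 − 3,
and (j+1)^2 − 2·(j+1) − 2 = j^2 − 3.
By induction, S(n) = n^2 − 2n − 2 for all n ≥ 1.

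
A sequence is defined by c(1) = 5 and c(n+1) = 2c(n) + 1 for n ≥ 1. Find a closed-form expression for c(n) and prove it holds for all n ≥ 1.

Claim: c(n) = 3·2^n − 1.

Base case: c(1) = 5, and 3·2^1 − 1 = 6 − 1 = 5.
Assume c(k) = 3·2^k − 1 for some k ≥ 1.
Then c(k+1) = 2c(k) + 1 = 2·(3·2^k − 1) + 1 = 6·2^k − 2 + 1 = 3·2^{k+1} − 1.
Hence c(n) = 3·2^n − 1 for every n ≥ 1, by induction.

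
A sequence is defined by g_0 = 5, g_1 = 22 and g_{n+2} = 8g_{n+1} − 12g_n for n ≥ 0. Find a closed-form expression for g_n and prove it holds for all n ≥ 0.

Claim: g_n = 3·6^n + 2·2^n.

Base cases: g_0 = 5 and 3·6^0 + 2·2^0 = 5; g_1 = 22 and 3·6^1 + 2·2^1 = 22.
Assume g_i = 3·6^i + 2·2^i for all 0 ≤ i ≤ j, where j ≥ 1.
Then g_{j+1} = 8g_j − 12g_{j−1} = 8·(3·6^j + 2·2^j) − 12·(3·6^{j−1} + 2·2^{j−1}) = 3·(8·6 − 12)6^{j−1} + 2·(8·2 − 12)2^{j−1} = 108·6^{j−1} + 8·2^{j−1} = 3·6^{j+1} + 2·2^{j+1}.
By strong induction, g_n = 3·6^n + 2·2^n for all n ≥ 0.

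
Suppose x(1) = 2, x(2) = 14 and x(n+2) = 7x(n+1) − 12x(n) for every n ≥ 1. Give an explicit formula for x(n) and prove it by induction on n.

Claim: x(n) = 2·4^n − 2·3^n.

Base cases: x(1) = 2 and 2·4^1 − 2·3^1 = 2; x(2) = 14 and 2·4^2 − 2·3^2 = 14.
Assume x(j) = 2·4^j − 2·3^j for all 1 ≤ j ≤ m, where m ≥ 2.
Then x(m+1) = 7x(m) − 12x(m−1) = 7·(2·4^m − 2·3^m) − 12·(2·4^{m−1} − 2·3^{m−1}) = 2·(7·4 − 12)4^{m−1} − 2·(7·3 − 12)3^{m−1} = 32·4^{m−1} − 18·3^{m−1} = 2·4^{m+1} − 2·3^{m+1}.
Hence x(n) = 2·4^n − 2·3^n for every n ≥ 1, by strong induction.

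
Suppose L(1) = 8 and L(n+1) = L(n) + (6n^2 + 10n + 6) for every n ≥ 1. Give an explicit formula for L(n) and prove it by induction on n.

Claim: L(n) = 2n^3 + 2n^2 + 2n + 2.

Base case: L(1) = 8, and 2·1^3 + 2·1^2 + 2·1 + 2 = 8.
Assume L(j) = 2j^3 + 2j^2 + 2j + 2.
Then L(j+1) = L(j) + (6j^2 + 10j + 6) = (2j^3 + 2j^2 + 2j + 2) + (6j^2 + 10j + 6) = 2j^3 + 8j^2 + 12j + 8,
and 2·(j+1)^3 + 2·(j+1)^2 + 2·(j+1) + 2 = 2j^3 + 8j^2 + 12j + 8.
This completes the inductive step, so L(n) = 2n^3 + 2n^2 + 2n + 2 for all n ≥ 1.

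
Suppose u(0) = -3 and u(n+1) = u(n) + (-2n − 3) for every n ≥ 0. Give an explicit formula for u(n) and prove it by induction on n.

Claim: u(n) = -n^2 − 2n − 3.

Base case: u(0) = -3, and -0^2 − 2·0 − 3 = -3.
Assume u(m) = -m^2 − 2m − 3.
Then u(m+1) = u(m) + (-2m − 3) = (-m^2 − 2m − 3) + (-2m − 3) = -m^2 − 4m − 6,
and -(m+1)^2 − 2·(m+1) − 3 = -m^2 − 4m − 6.
By induction, u(n) = -n^2 − 2n − 3 for all n ≥ 0.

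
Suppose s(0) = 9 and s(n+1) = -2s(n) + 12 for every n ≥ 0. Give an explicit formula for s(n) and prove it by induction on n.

Claim: s(n) = 5·(-2)^n + 4.

Base case: s(0) = 9, and 5·(-2)^0 + 4 = 5 + 4 = 9.
Assume s(k) = 5·(-2)^k + 4 for some k ≥ 0.
Then s(k+1) = -2s(k) + 12 = -2·(5·(-2)^k + 4) + 12 = -10·(-2)^k − 8 + 12 = 5·(-2)^{k+1} + 4.
So the formula holds for k+1, and by induction s(n) = 5·(-2)^n + 4 for all n ≥ 0.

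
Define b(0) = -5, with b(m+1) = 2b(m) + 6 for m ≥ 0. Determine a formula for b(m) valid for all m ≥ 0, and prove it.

Claim: b(m) = 2^m − 6.

Base case: b(0) = -5, and 2^0 − 6 = 1 − 6 = -5.
Assume b(j) = 2^j − 6 for some j ≥ 0.
Then b(j+1) = 2b(j) + 6 = 2·(2^j − 6) + 6 = 2^{j+1} − 12 + 6 = 2^{j+1} − 6.
This completes the inductive step, so b(m) = 2^m − 6 for all m ≥ 0.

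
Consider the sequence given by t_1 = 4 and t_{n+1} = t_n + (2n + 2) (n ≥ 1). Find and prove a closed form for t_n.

Claim: t_n = n^2 + n + 2.

Base case: t_1 = 4, and 1^2 + 1 + 2 = 4.
Assume t_j = j^2 + j + 2.
Then t_{j+1} = t_j + (2j + 2) = (j^2 + j + 2) + (2j + 2) = j^2 + 3j + 4,
and (j+1)^2 + (j+1) + 2 = j^2 + 3j + 4.
This completes the inductive step, so t_n = n^2 + n + 2 for all n ≥ 1.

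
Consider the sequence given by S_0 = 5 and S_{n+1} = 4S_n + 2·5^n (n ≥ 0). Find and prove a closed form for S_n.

Claim: S_n = 3·4^n + 2·5^n.

Base case: S_0 = 5, and 3·4^0 + 2·5^0 = 3 + 2 = 5.
Assume S_k = 3·4^k + 2·5^k for some k ≥ 0.
Then S_{k+1} = 4S_k + 2·5^k = 4·(3·4^k + 2·5^k) + 2·5^k = 3·4^{k+1} + 8·5^k + 2·5^k = 3·4^{k+1} + 10·5^k = 3·4^{k+1} + 2·5^{k+1}.
This completes the inductive step, so S_n = 3·4^n + 2·5^n for all n ≥ 0.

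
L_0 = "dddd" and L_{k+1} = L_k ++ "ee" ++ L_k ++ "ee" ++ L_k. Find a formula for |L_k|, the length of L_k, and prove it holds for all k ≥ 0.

Claim: |L_k| = 6·3^k − 2.

Base case: |L_0| = 4, and 6·3^0 − 2 = 4.
Assume |L_m| = 6·3^m − 2.
Then |L_{m+1}| = 3|L_m| + 4 = 3(6·3^m − 2) + 4 = 6·3^{m+1} − 6 + 4 = 6·3^{m+1} − 2.
By induction, |L_k| = 6·3^k − 2 for all k ≥ 0.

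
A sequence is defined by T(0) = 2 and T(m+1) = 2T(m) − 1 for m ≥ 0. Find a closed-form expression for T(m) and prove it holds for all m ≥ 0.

Claim: T(m) = 2^m + 1.

Base case: T(0) = 2, and 2^0 + 1 = 1 + 1 = 2.
Assume T(j) = 2^j + 1 for some j ≥ 0.
Then T(j+1) = 2T(j) − 1 = 2·(2^j + 1) − 1 = 2^{j+1} + 2 − 1 = 2^{j+1} + 1.
Hence T(m) = 2^m + 1 for every m ≥ 0, by induction.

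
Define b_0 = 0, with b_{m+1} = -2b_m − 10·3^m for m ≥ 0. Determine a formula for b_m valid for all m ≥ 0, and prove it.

Claim: b_m = 2·(-2)^m − 2·3^m.

Base case: b_0 = 0, and 2·(-2)^0 − 2·3^0 = 2 − 2 = 0.
Assume b_r = 2·(-2)^r − 2·3^r for some r ≥ 0.
Then b_{r+1} = -2b_r − 10·3^r = -2·(2·(-2)^r − 2·3^r) − 10·3^r = 2·(-2)^{r+1} + 4·3^r − 10·3^r = 2·(-2)^{r+1} − 6·3^r = 2·(-2)^{r+1} − 2·3^{r+1}.
By induction, b_m = 2·(-2)^m − 2·3^m for all m ≥ 0.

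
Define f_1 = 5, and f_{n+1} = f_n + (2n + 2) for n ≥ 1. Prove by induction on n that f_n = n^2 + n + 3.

Base case: f_1 = 5, and 1^2 + 1 + 3 = 5.
Assume f_m = m^2 + m + 3.
Then f_{m+1} = f_m + (2m + 2) = (m^2 + m + 3) + (2m + 2) = m^2 + 3m + 5,
and (m+1)^2 + (m+1) + 3 = m^2 + 3m + 5.
This completes the inductive step, so f_n = n^2 + n + 3 for all n ≥ 1.

f_n = n^2 + n + 3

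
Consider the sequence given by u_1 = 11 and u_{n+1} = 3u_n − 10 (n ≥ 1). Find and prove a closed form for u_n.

Claim: u_n = 2·3^n + 5.

Base case: u_1 = 11, and 2·3^1 + 5 = 6 + 5 = 11.
Assume u_k = 2·3^k + 5 for some k ≥ 1.
Then u_{k+1} = 3u_k − 10 = 3·(2·3^k + 5) − 10 = 6·3^k + 15 − 10 = 2·3^{k+1} + 5.
So the formula holds for k+1, and by induction u_n = 2·3^n + 5 for all n ≥ 1.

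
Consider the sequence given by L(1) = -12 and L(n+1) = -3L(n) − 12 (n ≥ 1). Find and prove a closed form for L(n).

Claim: L(n) = 3·(-3)^n − 3.

Base case: L(1) = -12, and 3·(-3)^1 − 3 = -9 − 3 = -12.
Assume L(k) = 3·(-3)^k − 3 for some k ≥ 1.
Then L(k+1) = -3L(k) − 12 = -3·(3·(-3)^k − 3) − 12 = -9·(-3)^k + 9 − 12 = 3·(-3)^{k+1} − 3.
By induction, L(n) = 3·(-3)^n − 3 for all n ≥ 1.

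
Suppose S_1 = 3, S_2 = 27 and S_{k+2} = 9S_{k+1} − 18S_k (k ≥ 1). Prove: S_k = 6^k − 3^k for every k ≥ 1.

Base cases: S_1 = 3 and 6^1 − 3^1 = 3; S_2 = 27 and 6^2 − 3^2 = 27.
Assume S_j = 6^j − 3^j for all 1 ≤ j ≤ m, where m ≥ 2.
Then S_{m+1} = 9S_m − 18S_{m−1} = 9·(6^m − 3^m) − 18·(6^{m−1} − 3^{m−1}) = (9·6 − 18)6^{m−1} − (9·3 − 18)3^{m−1} = 36·6^{m−1} − 9·3^{m−1} = 6^{m+1} − 3^{m+1}.
So the formula holds for m+1, and by strong induction S_k = 6^k − 3^k for all k ≥ 1.

S_k = 6^k − 3^k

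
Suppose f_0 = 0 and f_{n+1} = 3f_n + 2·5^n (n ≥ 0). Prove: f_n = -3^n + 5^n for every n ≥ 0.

Base case: f_0 = 0, and -3^0 + 5^0 = -1 + 1 = 0.
Assume f_m = -3^m + 5^m for some m ≥ 0.
Then f_{m+1} = 3f_m + 2·5^m = 3·(-3^m + 5^m) + 2·5^m = -3^{m+1} + 3·5^m + 2·5^m = -3^{m+1} + 5·5^m = -3^{m+1} + 5^{m+1}.
Hence f_n = -3^n + 5^n for every n ≥ 0, by induction.

f_n = -3^n + 5^n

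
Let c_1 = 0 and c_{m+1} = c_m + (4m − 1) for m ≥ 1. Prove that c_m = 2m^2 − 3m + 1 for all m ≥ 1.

Base case: c_1 = 0, and 2·1^2 − 3·1 + 1 = 0.
Assume c_j = 2j^2 − 3j + 1.
Then c_{j+1} = c_j + (4j − 1) = (2j^2 − 3j + 1) + (4j − 1) = 2j^2 + j,
and 2·(j+1)^2 − 3·(j+1) + 1 = 2j^2 + j.
By induction, c_m = 2m^2 − 3m + 1 for all m ≥ 1.

c_m = 2m^2 − 3m + 1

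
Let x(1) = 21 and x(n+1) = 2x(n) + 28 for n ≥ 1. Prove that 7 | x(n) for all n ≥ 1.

Base case: x(1) = 21 = 7·3, so 7 | x(1).
Assume 7 | x(r), so x(r) = 7t for some integer t.
Then x(r+1) = 2x(r) + 28 = 2·(7t) + 28 = 7(2t + 4), so 7 | x(r+1).
By induction, 7 | x(n) for all n ≥ 1.

7 | x(n)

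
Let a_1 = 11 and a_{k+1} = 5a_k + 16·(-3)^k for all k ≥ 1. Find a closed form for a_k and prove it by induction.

Claim: a_k = 5^k − 2·(-3)^k.

Base case: a_1 = 11, and 5^1 − 2·(-3)^1 = 5 + 6 = 11.
Assume a_r = 5^r − 2·(-3)^r for some r ≥ 1.
Then a_{r+1} = 5a_r + 16·(-3)^r = 5·(5^r − 2·(-3)^r) + 16·(-3)^r = 5^{r+1} − 10·(-3)^r + 16·(-3)^r = 5^{r+1} + 6·(-3)^r = 5^{r+1} − 2·(-3)^{r+1}.
This completes the inductive step, so a_k = 5^k − 2·(-3)^k for all k ≥ 1.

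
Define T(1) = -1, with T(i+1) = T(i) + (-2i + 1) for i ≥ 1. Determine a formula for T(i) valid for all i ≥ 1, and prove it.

Claim: T(i) = -i^2 + 2i − 2.

Base case: T(1) = -1, and -1^2 + 2·1 − 2 = -1.
Assume T(k) = -k^2 + 2k − 2.
Then T(k+1) = T(k) + (-2k + 1) = (-k^2 + 2k − 2) + (-2k + 1) = -k^2 − 1,
and -(k+1)^2 + 2·(k+1) − 2 = -k^2 − 1.
By induction, T(i) = -i^2 + 2i − 2 for all i ≥ 1.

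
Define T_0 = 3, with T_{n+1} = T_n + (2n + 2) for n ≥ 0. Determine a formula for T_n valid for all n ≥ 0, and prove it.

Claim: T_n = n^2 + n + 3.

Base case: T_0 = 3, and 0^2 + 0 + 3 = 3.
Assume T_r = r^2 + r + 3.
Then T_{r+1} = T_r + (2r + 2) = (r^2 + r + 3) + (2r + 2) = r^2 + 3r + 5,
and (r+1)^2 + (r+1) + 3 = r^2 + 3r + 5.
Hence T_n = n^2 + n + 3 for every n ≥ 0, by induction.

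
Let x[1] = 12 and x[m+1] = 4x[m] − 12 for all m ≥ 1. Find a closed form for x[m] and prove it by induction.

Claim: x[m] = 2·4^m + 4.

Base case: x[1] = 12, and 2·4^1 + 4 = 8 + 4 = 12.
Assume x[j] = 2·4^j + 4 for some j ≥ 1.
Then x[j+1] = 4x[j] − 12 = 4·(2·4^j + 4) − 12 = 8·4^j + 16 − 12 = 2·4^{j+1} + 4.
So the formula holds for j+1, and by induction x[m] = 2·4^m + 4 for all m ≥ 1.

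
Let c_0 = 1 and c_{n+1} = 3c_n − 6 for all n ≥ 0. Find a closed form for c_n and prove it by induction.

Claim: c_n = -2·3^n + 3.

Base case: c_0 = 1, and -2·3^0 + 3 = -2 + 3 = 1.
Assume c_m = -2·3^m + 3 for some m ≥ 0.
Then c_{m+1} = 3c_m − 6 = 3·(-2·3^m + 3) − 6 = -6·3^m + 9 − 6 = -2·3^{m+1} + 3.
By induction, c_n = -2·3^n + 3 for all n ≥ 0.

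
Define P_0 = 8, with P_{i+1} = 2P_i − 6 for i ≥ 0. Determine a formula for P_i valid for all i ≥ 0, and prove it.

Claim: P_i = 2^{i+1} + 6.

Base case: P_0 = 8, and 2^{0+1} + 6 = 2 + 6 = 8.
Assume P_j = 2^{j+1} + 6 for some j ≥ 0.
Then P_{j+1} = 2P_j − 6 = 2·(2^{j+1} + 6) − 6 = 2^{j+2} + 12 − 6 = 2^{j+2} + 6.
Hence P_i = 2^{i+1} + 6 for every i ≥ 0, by induction.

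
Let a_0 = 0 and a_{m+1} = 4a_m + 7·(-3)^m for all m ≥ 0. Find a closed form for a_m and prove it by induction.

Claim: a_m = 4^m − (-3)^m.

Base case: a_0 = 0, and 4^0 − (-3)^0 = 1 − 1 = 0.
Assume a_r = 4^r − (-3)^r for some r ≥ 0.
Then a_{r+1} = 4a_r + 7·(-3)^r = 4·(4^r − (-3)^r) + 7·(-3)^r = 4^{r+1} − 4·(-3)^r + 7·(-3)^r = 4^{r+1} + 3·(-3)^r = 4^{r+1} − (-3)^{r+1}.
This completes the inductive step, so a_m = 4^m − (-3)^m for all m ≥ 0.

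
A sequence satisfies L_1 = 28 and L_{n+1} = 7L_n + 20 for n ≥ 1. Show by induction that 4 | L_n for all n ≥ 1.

Base case: L_1 = 28 = 4·7, so 4 | L_1.
Assume 4 | L_r, so L_r = 4t for some integer t.
Then L_{r+1} = 7L_r + 20 = 7·(4t) + 20 = 4(7t + 5), so 4 | L_{r+1}.
This completes the inductive step, so 4 | L_n for all n ≥ 1.

4 | L_n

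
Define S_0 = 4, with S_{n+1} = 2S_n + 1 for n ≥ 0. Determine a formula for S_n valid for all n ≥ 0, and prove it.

Claim: S_n = 5·2^n − 1.

Base case: S_0 = 4, and 5·2^0 − 1 = 5 − 1 = 4.
Assume S_j = 5·2^j − 1 for some j ≥ 0.
Then S_{j+1} = 2S_j + 1 = 2·(5·2^j − 1) + 1 = 10·2^j − 2 + 1 = 5·2^{j+1} − 1.
This completes the inductive step, so S_n = 5·2^n − 1 for all n ≥ 0.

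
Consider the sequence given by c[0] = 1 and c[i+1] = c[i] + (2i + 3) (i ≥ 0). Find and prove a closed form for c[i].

Claim: c[i] = i^2 + 2i + 1.

Base case: c[0] = 1, and 0^2 + 2·0 + 1 = 1.
Assume c[m] = m^2 + 2m + 1.
Then c[m+1] = c[m] + (2m + 3) = (m^2 + 2m + 1) + (2m + 3) = m^2 + 4m + 4,
and (m+1)^2 + 2·(m+1) + 1 = m^2 + 4m + 4.
By induction, c[i] = i^2 + 2i + 1 for all i ≥ 0.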